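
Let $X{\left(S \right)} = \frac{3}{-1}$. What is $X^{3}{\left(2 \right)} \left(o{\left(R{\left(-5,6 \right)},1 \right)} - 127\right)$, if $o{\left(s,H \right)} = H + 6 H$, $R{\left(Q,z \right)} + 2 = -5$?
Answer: $3240$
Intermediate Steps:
$X{\left(S \right)} = -3$ ($X{\left(S \right)} = 3 \left(-1\right) = -3$)
$R{\left(Q,z \right)} = -7$ ($R{\left(Q,z \right)} = -2 - 5 = -7$)
$o{\left(s,H \right)} = 7 H$
$X^{3}{\left(2 \right)} \left(o{\left(R{\left(-5,6 \right)},1 \right)} - 127\right) = \left(-3\right)^{3} \left(7 \cdot 1 - 127\right) = - 27 \left(7 - 127\right) = \left(-27\right) \left(-120\right) = 3240$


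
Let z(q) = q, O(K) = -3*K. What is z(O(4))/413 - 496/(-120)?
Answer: 25426/6195 ≈ 4.1043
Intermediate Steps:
z(O(4))/413 - 496/(-120) = -3*4/413 - 496/(-120) = -12*1/413 - 496*(-1/120) = -12/413 + 62/15 = 25426/6195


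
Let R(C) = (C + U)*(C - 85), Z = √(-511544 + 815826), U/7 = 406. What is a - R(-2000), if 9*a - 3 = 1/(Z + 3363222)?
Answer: 9928857927026106916/5655630958501 - √304282/101801357253018 ≈ 1.7556e+6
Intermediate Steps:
U = 2842 (U = 7*406 = 2842)
Z = √304282 ≈ 551.62
R(C) = (-85 + C)*(2842 + C) (R(C) = (C + 2842)*(C - 85) = (2842 + C)*(-85 + C) = (-85 + C)*(2842 + C))
a = ⅓ + 1/(9*(3363222 + √304282)) (a = ⅓ + 1/(9*(√304282 + 3363222)) = ⅓ + 1/(9*(3363222 + √304282)) ≈ 0.33333)
a - R(-2000) = (1885210506346/5655630958501 - √304282/101801357253018) - (-241570 + (-2000)² + 2757*(-2000)) = (1885210506346/5655630958501 - √304282/101801357253018) - (-241570 + 4000000 - 5514000) = (1885210506346/5655630958501 - √304282/101801357253018) - 1*(-1755570) = (1885210506346/5655630958501 - √304282/101801357253018) + 1755570 = 9928857927026106916/5655630958501 - √304282/101801357253018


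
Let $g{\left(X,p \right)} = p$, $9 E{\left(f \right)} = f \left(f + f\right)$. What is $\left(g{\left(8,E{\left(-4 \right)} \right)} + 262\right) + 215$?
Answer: $\frac{4325}{9} \approx 480.56$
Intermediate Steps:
$E{\left(f \right)} = \frac{2 f^{2}}{9}$ ($E{\left(f \right)} = \frac{f \left(f + f\right)}{9} = \frac{f 2 f}{9} = \frac{2 f^{2}}{9}$)
$\left(g{\left(8,E{\left(-4 \right)} \right)} + 262\right) + 215 = \left(\frac{2 \left(-4\right)^{2}}{9} + 262\right) + 215 = \left(\frac{2}{9} \cdot 16 + 262\right) + 215 = \left(\frac{32}{9} + 262\right) + 215 = \frac{2390}{9} + 215 = \frac{4325}{9}$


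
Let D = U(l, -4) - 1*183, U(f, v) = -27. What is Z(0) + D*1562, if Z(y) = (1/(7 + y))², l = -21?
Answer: -16072979/49 ≈ -3.2802e+5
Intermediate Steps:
D = -210 (D = -27 - 1*183 = -27 - 183 = -210)
Z(y) = (7 + y)⁻²
Z(0) + D*1562 = (7 + 0)⁻² - 210*1562 = 7⁻² - 328020 = 1/49 - 328020 = -16072979/49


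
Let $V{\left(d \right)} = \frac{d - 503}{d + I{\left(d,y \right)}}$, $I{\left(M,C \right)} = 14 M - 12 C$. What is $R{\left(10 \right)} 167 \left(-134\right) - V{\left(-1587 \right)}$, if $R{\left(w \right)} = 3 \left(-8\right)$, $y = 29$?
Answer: $\frac{12971897926}{24153} \approx 5.3707 \cdot 10^{5}$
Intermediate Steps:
$R{\left(w \right)} = -24$
$I{\left(M,C \right)} = - 12 C + 14 M$
$V{\left(d \right)} = \frac{-503 + d}{-348 + 15 d}$ ($V{\left(d \right)} = \frac{d - 503}{d + \left(\left(-12\right) 29 + 14 d\right)} = \frac{-503 + d}{d + \left(-348 + 14 d\right)} = \frac{-503 + d}{-348 + 15 d}$)
$R{\left(10 \right)} 167 \left(-134\right) - V{\left(-1587 \right)} = \left(-24\right) 167 \left(-134\right) - \frac{-503 - 1587}{3 \left(-116 + 5 \left(-1587\right)\right)} = \left(-4008\right) \left(-134\right) - \frac{1}{3} \frac{1}{-116 - 7935} \left(-2090\right) = 537072 - \frac{1}{3} \frac{1}{-8051} \left(-2090\right) = 537072 - \frac{1}{3} \left(- \frac{1}{8051}\right) \left(-2090\right) = 537072 - \frac{2090}{24153} = \frac{12971897926}{24153}$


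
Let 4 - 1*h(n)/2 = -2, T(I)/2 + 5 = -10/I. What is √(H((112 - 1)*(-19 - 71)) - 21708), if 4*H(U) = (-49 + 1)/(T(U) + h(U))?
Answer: 27*I*√74465/50 ≈ 147.36*I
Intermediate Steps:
T(I) = -10 - 20/I (T(I) = -10 + 2*(-10/I) = -10 - 20/I)
h(n) = 12 (h(n) = 8 - 2*(-2) = 8 + 4 = 12)
H(U) = -12/(2 - 20/U) (H(U) = ((-49 + 1)/((-10 - 20/U) + 12))/4 = (-48/(2 - 20/U))/4 = -12/(2 - 20/U))
√(H((112 - 1)*(-19 - 71)) - 21708) = √(-6*(112 - 1)*(-19 - 71)/(-10 + (112 - 1)*(-19 - 71)) - 21708) = √(-6*111*(-90)/(-10 + 111*(-90)) - 21708) = √(-6*(-9990)/(-10 - 9990) - 21708) = √(-6*(-9990)/(-10000) - 21708) = √(-6*(-9990)*(-1/10000) - 21708) = √(-2997/500 - 21708) = √(-10856997/500) = 27*I*√74465/50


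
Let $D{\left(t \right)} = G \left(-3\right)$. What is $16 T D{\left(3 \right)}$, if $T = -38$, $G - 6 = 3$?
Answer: $16416$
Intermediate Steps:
$G = 9$ ($G = 6 + 3 = 9$)
$D{\left(t \right)} = -27$ ($D{\left(t \right)} = 9 \left(-3\right) = -27$)
$16 T D{\left(3 \right)} = 16 \left(-38\right) \left(-27\right) = \left(-608\right) \left(-27\right) = 16416$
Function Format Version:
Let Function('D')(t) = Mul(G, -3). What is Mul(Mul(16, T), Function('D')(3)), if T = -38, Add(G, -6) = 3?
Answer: 16416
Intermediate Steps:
G = 9 (G = Add(6, 3) = 9)
Function('D')(t) = -27 (Function('D')(t) = Mul(9, -3) = -27)
Mul(Mul(16, T), Function('D')(3)) = Mul(Mul(16, -38), -27) = Mul(-608, -27) = 16416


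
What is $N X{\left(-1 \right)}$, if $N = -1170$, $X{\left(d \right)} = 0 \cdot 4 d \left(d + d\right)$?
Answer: $0$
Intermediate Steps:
$X{\left(d \right)} = 0$ ($X{\left(d \right)} = 0 d 2 d = 0 \cdot 2 d^{2} = 0$)
$N X{\left(-1 \right)} = \left(-1170\right) 0 = 0$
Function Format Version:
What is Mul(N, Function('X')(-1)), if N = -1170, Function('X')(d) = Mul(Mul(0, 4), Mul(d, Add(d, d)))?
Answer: 0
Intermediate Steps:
Function('X')(d) = 0 (Function('X')(d) = Mul(0, Mul(d, Mul(2, d))) = Mul(0, Mul(2, Pow(d, 2))) = 0)
Mul(N, Function('X')(-1)) = Mul(-1170, 0) = 0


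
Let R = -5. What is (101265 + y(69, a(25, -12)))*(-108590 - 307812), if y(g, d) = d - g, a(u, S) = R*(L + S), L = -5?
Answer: -42173610962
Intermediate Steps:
a(u, S) = 25 - 5*S (a(u, S) = -5*(-5 + S) = 25 - 5*S)
(101265 + y(69, a(25, -12)))*(-108590 - 307812) = (101265 + ((25 - 5*(-12)) - 1*69))*(-108590 - 307812) = (101265 + ((25 + 60) - 69))*(-416402) = (101265 + (85 - 69))*(-416402) = (101265 + 16)*(-416402) = 101281*(-416402) = -42173610962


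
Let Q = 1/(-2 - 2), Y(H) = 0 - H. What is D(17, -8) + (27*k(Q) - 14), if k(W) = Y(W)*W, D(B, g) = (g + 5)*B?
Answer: -1067/16 ≈ -66.688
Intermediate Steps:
D(B, g) = B*(5 + g) (D(B, g) = (5 + g)*B = B*(5 + g))
Y(H) = -H
Q = -¼ (Q = 1/(-4) = -¼ ≈ -0.25000)
k(W) = -W² (k(W) = (-W)*W = -W²)
D(17, -8) + (27*k(Q) - 14) = 17*(5 - 8) + (27*(-(-¼)²) - 14) = 17*(-3) + (27*(-1*1/16) - 14) = -51 + (27*(-1/16) - 14) = -51 + (-27/16 - 14) = -51 - 251/16 = -1067/16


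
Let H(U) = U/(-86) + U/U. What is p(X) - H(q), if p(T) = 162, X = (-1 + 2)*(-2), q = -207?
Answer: 13639/86 ≈ 158.59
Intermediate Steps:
X = -2 (X = 1*(-2) = -2)
H(U) = 1 - U/86 (H(U) = U*(-1/86) + 1 = -U/86 + 1 = 1 - U/86)
p(X) - H(q) = 162 - (1 - 1/86*(-207)) = 162 - (1 + 207/86) = 162 - 1*293/86 = 162 - 293/86 = 13639/86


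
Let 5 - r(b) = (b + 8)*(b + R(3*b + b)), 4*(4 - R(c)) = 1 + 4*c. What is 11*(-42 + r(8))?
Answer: 3157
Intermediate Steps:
R(c) = 15/4 - c (R(c) = 4 - (1 + 4*c)/4 = 4 + (-¼ - c) = 15/4 - c)
r(b) = 5 - (8 + b)*(15/4 - 3*b) (r(b) = 5 - (b + 8)*(b + (15/4 - (3*b + b))) = 5 - (8 + b)*(b + (15/4 - 4*b)) = 5 - (8 + b)*(15/4 - 3*b))
11*(-42 + r(8)) = 11*(-42 + (-25 + 3*8² + (81/4)*8)) = 11*(-42 + (-25 + 3*64 + 162)) = 11*(-42 + (-25 + 192 + 162)) = 11*(-42 + 329) = 11*287 = 3157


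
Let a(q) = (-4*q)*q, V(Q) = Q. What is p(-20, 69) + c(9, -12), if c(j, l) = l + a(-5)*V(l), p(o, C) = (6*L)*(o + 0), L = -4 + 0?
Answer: 1668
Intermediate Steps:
L = -4
p(o, C) = -24*o (p(o, C) = (6*(-4))*(o + 0) = -24*o)
a(q) = -4*q²
c(j, l) = -99*l (c(j, l) = l + (-4*(-5)²)*l = l + (-4*25)*l = l - 100*l = -99*l)
p(-20, 69) + c(9, -12) = -24*(-20) - 99*(-12) = 480 + 1188 = 1668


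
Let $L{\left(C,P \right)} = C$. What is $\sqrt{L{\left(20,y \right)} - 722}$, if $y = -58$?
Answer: $3 i \sqrt{78} \approx 26.495 i$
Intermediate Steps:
$\sqrt{L{\left(20,y \right)} - 722} = \sqrt{20 - 722} = \sqrt{-702} = 3 i \sqrt{78}$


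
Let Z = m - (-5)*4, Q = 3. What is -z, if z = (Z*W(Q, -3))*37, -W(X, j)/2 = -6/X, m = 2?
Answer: -3256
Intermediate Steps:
W(X, j) = 12/X (W(X, j) = -(-12)/X = 12/X)
Z = 22 (Z = 2 - (-5)*4 = 2 - 5*(-4) = 2 + 20 = 22)
z = 3256 (z = (22*(12/3))*37 = (22*(12*(⅓)))*37 = (22*4)*37 = 88*37 = 3256)
-z = -1*3256 = -3256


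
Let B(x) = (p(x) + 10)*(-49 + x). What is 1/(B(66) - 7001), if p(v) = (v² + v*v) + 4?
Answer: 1/141341 ≈ 7.0751e-6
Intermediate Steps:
p(v) = 4 + 2*v² (p(v) = (v² + v²) + 4 = 2*v² + 4 = 4 + 2*v²)
B(x) = (-49 + x)*(14 + 2*x²) (B(x) = ((4 + 2*x²) + 10)*(-49 + x) = (14 + 2*x²)*(-49 + x) = (-49 + x)*(14 + 2*x²))
1/(B(66) - 7001) = 1/((-686 - 98*66² + 2*66³ + 14*66) - 7001) = 1/((-686 - 98*4356 + 2*287496 + 924) - 7001) = 1/((-686 - 426888 + 574992 + 924) - 7001) = 1/(148342 - 7001) = 1/141341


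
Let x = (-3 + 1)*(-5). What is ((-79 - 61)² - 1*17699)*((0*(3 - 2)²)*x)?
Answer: 0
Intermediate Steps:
x = 10 (x = -2*(-5) = 10)
((-79 - 61)² - 1*17699)*((0*(3 - 2)²)*x) = ((-79 - 61)² - 1*17699)*((0*(3 - 2)²)*10) = ((-140)² - 17699)*((0*1²)*10) = (19600 - 17699)*((0*1)*10) = 1901*(0*10) = 1901*0 = 0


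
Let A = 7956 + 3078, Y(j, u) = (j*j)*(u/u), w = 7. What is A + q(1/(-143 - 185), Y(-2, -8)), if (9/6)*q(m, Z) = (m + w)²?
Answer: 595296603/53792 ≈ 11067.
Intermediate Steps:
Y(j, u) = j² (Y(j, u) = j²*1 = j²)
q(m, Z) = 2*(7 + m)²/3 (q(m, Z) = 2*(m + 7)²/3 = 2*(7 + m)²/3)
A = 11034
A + q(1/(-143 - 185), Y(-2, -8)) = 11034 + 2*(7 + 1/(-143 - 185))²/3 = 11034 + 2*(7 + 1/(-328))²/3 = 11034 + 2*(7 - 1/328)²/3 = 11034 + 2*(2295/328)²/3 = 11034 + (⅔)*(5267025/107584) = 11034 + 1755675/53792 = 595296603/53792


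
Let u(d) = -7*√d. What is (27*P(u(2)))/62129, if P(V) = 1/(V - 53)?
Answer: -1431/168431719 + 189*√2/168431719 ≈ -6.9091e-6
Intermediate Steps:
P(V) = 1/(-53 + V)
(27*P(u(2)))/62129 = (27/(-53 - 7*√2))/62129 = (27/(-53 - 7*√2))*(1/62129) = 27/(62129*(-53 - 7*√2))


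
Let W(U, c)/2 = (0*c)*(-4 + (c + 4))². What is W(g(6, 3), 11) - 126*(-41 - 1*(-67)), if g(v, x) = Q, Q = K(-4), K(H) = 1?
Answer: -3276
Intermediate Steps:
Q = 1
g(v, x) = 1
W(U, c) = 0 (W(U, c) = 2*((0*c)*(-4 + (c + 4))²) = 2*(0*(-4 + (4 + c))²) = 2*(0*c²) = 2*0 = 0)
W(g(6, 3), 11) - 126*(-41 - 1*(-67)) = 0 - 126*(-41 - 1*(-67)) = 0 - 126*(-41 + 67) = 0 - 126*26 = 0 - 3276 = -3276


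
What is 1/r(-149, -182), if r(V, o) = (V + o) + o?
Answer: -1/513 ≈ -0.0019493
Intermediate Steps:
r(V, o) = V + 2*o
1/r(-149, -182) = 1/(-149 + 2*(-182)) = 1/(-149 - 364) = 1/(-513) = -1/513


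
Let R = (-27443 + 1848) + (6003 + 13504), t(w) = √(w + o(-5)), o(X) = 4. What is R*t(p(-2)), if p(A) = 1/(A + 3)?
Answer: -6088*√5 ≈ -13613.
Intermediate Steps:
p(A) = 1/(3 + A)
t(w) = √(4 + w) (t(w) = √(w + 4) = √(4 + w))
R = -6088 (R = -25595 + 19507 = -6088)
R*t(p(-2)) = -6088*√(4 + 1/(3 - 2)) = -6088*√(4 + 1/1) = -6088*√(4 + 1) = -6088*√5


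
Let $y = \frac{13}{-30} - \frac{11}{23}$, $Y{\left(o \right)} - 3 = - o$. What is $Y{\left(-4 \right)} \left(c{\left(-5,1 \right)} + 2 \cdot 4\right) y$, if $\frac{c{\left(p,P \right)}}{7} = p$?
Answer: $\frac{39627}{230} \approx 172.29$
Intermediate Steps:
$c{\left(p,P \right)} = 7 p$
$Y{\left(o \right)} = 3 - o$
$y = - \frac{629}{690}$ ($y = 13 \left(- \frac{1}{30}\right) - \frac{11}{23} = - \frac{13}{30} - \frac{11}{23} = - \frac{629}{690} \approx -0.91159$)
$Y{\left(-4 \right)} \left(c{\left(-5,1 \right)} + 2 \cdot 4\right) y = \left(3 - -4\right) \left(7 \left(-5\right) + 2 \cdot 4\right) \left(- \frac{629}{690}\right) = \left(3 + 4\right) \left(-35 + 8\right) \left(- \frac{629}{690}\right) = 7 \left(-27\right) \left(- \frac{629}{690}\right) = \left(-189\right) \left(- \frac{629}{690}\right) = \frac{39627}{230}$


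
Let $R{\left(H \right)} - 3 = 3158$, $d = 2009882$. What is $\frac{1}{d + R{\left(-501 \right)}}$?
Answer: $\frac{1}{2013043} \approx 4.9676 \cdot 10^{-7}$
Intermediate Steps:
$R{\left(H \right)} = 3161$ ($R{\left(H \right)} = 3 + 3158 = 3161$)
$\frac{1}{d + R{\left(-501 \right)}} = \frac{1}{2009882 + 3161} = \frac{1}{2013043}$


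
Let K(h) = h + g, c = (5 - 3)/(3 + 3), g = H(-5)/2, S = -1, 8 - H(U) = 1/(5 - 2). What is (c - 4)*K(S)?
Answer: -187/18 ≈ -10.389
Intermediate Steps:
H(U) = 23/3 (H(U) = 8 - 1/(5 - 2) = 8 - 1/3 = 8 - 1*⅓ = 8 - ⅓ = 23/3)
g = 23/6 (g = (23/3)/2 = (23/3)*(½) = 23/6 ≈ 3.8333)
c = ⅓ (c = 2/6 = 2*(⅙) = ⅓ ≈ 0.33333)
K(h) = 23/6 + h (K(h) = h + 23/6 = 23/6 + h)
(c - 4)*K(S) = (⅓ - 4)*(23/6 - 1) = -11/3*17/6 = -187/18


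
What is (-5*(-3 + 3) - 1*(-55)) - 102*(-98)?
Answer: 10051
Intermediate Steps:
(-5*(-3 + 3) - 1*(-55)) - 102*(-98) = (-5*0 + 55) + 9996 = (0 + 55) + 9996 = 55 + 9996 = 10051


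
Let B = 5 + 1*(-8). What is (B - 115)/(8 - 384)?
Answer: 59/188 ≈ 0.31383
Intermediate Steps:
B = -3 (B = 5 - 8 = -3)
(B - 115)/(8 - 384) = (-3 - 115)/(8 - 384) = -118/(-376) = -118*(-1/376) = 59/188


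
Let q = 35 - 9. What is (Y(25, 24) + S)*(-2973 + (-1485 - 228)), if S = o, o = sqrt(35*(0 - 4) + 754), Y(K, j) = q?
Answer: -121836 - 4686*sqrt(614) ≈ -2.3795e+5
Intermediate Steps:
q = 26
Y(K, j) = 26
o = sqrt(614) (o = sqrt(35*(-4) + 754) = sqrt(-140 + 754) = sqrt(614) ≈ 24.779)
S = sqrt(614) ≈ 24.779
(Y(25, 24) + S)*(-2973 + (-1485 - 228)) = (26 + sqrt(614))*(-2973 + (-1485 - 228)) = (26 + sqrt(614))*(-2973 - 1713) = (26 + sqrt(614))*(-4686) = -121836 - 4686*sqrt(614)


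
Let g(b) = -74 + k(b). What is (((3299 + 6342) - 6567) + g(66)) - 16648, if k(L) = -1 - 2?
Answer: -13651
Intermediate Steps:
k(L) = -3
g(b) = -77 (g(b) = -74 - 3 = -77)
(((3299 + 6342) - 6567) + g(66)) - 16648 = (((3299 + 6342) - 6567) - 77) - 16648 = ((9641 - 6567) - 77) - 16648 = (3074 - 77) - 16648 = 2997 - 16648 = -13651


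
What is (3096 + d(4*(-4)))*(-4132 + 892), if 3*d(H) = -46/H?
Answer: -10034145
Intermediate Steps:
d(H) = -46/(3*H) (d(H) = (-46/H)/3 = -46/(3*H))
(3096 + d(4*(-4)))*(-4132 + 892) = (3096 - 46/(3*(4*(-4))))*(-4132 + 892) = (3096 - 46/3/(-16))*(-3240) = (3096 - 46/3*(-1/16))*(-3240) = (3096 + 23/24)*(-3240) = (74327/24)*(-3240) = -10034145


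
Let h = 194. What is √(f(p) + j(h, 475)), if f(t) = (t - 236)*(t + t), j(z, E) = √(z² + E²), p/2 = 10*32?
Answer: √(517120 + √263261) ≈ 719.47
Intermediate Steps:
p = 640 (p = 2*(10*32) = 2*320 = 640)
j(z, E) = √(E² + z²)
f(t) = 2*t*(-236 + t) (f(t) = (-236 + t)*(2*t) = 2*t*(-236 + t))
√(f(p) + j(h, 475)) = √(2*640*(-236 + 640) + √(475² + 194²)) = √(2*640*404 + √(225625 + 37636)) = √(517120 + √263261)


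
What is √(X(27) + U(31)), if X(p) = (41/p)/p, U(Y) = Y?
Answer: 4*√1415/27 ≈ 5.5728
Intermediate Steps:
X(p) = 41/p²
√(X(27) + U(31)) = √(41/27² + 31) = √(41*(1/729) + 31) = √(41/729 + 31) = √(22640/729) = 4*√1415/27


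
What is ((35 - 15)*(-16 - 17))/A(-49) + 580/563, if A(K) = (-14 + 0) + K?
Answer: 136040/11823 ≈ 11.506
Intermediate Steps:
A(K) = -14 + K
((35 - 15)*(-16 - 17))/A(-49) + 580/563 = ((35 - 15)*(-16 - 17))/(-14 - 49) + 580/563 = (20*(-33))/(-63) + 580*(1/563) = -660*(-1/63) + 580/563 = 220/21 + 580/563 = 136040/11823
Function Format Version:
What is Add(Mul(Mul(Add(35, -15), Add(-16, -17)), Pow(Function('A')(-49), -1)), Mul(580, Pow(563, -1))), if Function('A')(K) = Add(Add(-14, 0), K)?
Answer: Rational(136040, 11823) ≈ 11.506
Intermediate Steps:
Function('A')(K) = Add(-14, K)
Add(Mul(Mul(Add(35, -15), Add(-16, -17)), Pow(Function('A')(-49), -1)), Mul(580, Pow(563, -1))) = Add(Mul(Mul(Add(35, -15), Add(-16, -17)), Pow(Add(-14, -49), -1)), Mul(580, Pow(563, -1))) = Add(Mul(Mul(20, -33), Pow(-63, -1)), Mul(580, Rational(1, 563))) = Add(Mul(-660, Rational(-1, 63)), Rational(580, 563)) = Add(Rational(220, 21), Rational(580, 563)) = Rational(136040, 11823)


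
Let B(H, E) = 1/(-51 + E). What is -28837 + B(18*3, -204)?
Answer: -7353436/255 ≈ -28837.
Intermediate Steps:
-28837 + B(18*3, -204) = -28837 + 1/(-51 - 204) = -28837 + 1/(-255) = -28837 - 1/255 = -7353436/255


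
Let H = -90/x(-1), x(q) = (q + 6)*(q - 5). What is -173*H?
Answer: -519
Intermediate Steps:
x(q) = (-5 + q)*(6 + q) (x(q) = (6 + q)*(-5 + q) = (-5 + q)*(6 + q))
H = 3 (H = -90/(-30 - 1 + (-1)**2) = -90/(-30 - 1 + 1) = -90/(-30) = -90*(-1/30) = 3)
-173*H = -173*3 = -519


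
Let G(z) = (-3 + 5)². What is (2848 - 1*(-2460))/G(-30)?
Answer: 1327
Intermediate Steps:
G(z) = 4 (G(z) = 2² = 4)
(2848 - 1*(-2460))/G(-30) = (2848 - 1*(-2460))/4 = (2848 + 2460)*(¼) = 5308*(¼) = 1327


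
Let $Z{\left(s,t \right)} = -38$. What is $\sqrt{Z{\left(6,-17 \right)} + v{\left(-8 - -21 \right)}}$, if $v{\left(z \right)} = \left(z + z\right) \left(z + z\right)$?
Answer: $\sqrt{638} \approx 25.259$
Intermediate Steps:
$v{\left(z \right)} = 4 z^{2}$ ($v{\left(z \right)} = 2 z 2 z = 4 z^{2}$)
$\sqrt{Z{\left(6,-17 \right)} + v{\left(-8 - -21 \right)}} = \sqrt{-38 + 4 \left(-8 - -21\right)^{2}} = \sqrt{-38 + 4 \left(-8 + 21\right)^{2}} = \sqrt{-38 + 4 \cdot 13^{2}} = \sqrt{-38 + 4 \cdot 169} = \sqrt{-38 + 676} = \sqrt{638}$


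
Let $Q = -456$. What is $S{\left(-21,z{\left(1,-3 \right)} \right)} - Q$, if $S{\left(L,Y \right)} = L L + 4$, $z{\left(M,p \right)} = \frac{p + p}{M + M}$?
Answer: $901$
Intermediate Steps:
$z{\left(M,p \right)} = \frac{p}{M}$ ($z{\left(M,p \right)} = \frac{2 p}{2 M} = 2 p \frac{1}{2 M} = \frac{p}{M}$)
$S{\left(L,Y \right)} = 4 + L^{2}$ ($S{\left(L,Y \right)} = L^{2} + 4 = 4 + L^{2}$)
$S{\left(-21,z{\left(1,-3 \right)} \right)} - Q = \left(4 + \left(-21\right)^{2}\right) - -456 = \left(4 + 441\right) + 456 = 445 + 456 = 901$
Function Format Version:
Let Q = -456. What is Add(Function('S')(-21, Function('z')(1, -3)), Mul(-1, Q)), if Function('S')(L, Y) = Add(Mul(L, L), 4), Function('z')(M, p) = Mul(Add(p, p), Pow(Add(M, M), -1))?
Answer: 901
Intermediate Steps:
Function('z')(M, p) = Mul(p, Pow(M, -1)) (Function('z')(M, p) = Mul(Mul(2, p), Pow(Mul(2, M), -1)) = Mul(Mul(2, p), Mul(Rational(1, 2), Pow(M, -1))) = Mul(p, Pow(M, -1)))
Function('S')(L, Y) = Add(4, Pow(L, 2)) (Function('S')(L, Y) = Add(Pow(L, 2), 4) = Add(4, Pow(L, 2)))
Add(Function('S')(-21, Function('z')(1, -3)), Mul(-1, Q)) = Add(Add(4, Pow(-21, 2)), Mul(-1, -456)) = Add(Add(4, 441), 456) = Add(445, 456) = 901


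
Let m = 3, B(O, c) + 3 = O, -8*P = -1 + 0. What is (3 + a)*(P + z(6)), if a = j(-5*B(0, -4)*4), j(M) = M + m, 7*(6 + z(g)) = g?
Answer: -9273/28 ≈ -331.18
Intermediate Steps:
P = 1/8 (P = -(-1 + 0)/8 = -1/8*(-1) = 1/8 ≈ 0.12500)
z(g) = -6 + g/7
B(O, c) = -3 + O
j(M) = 3 + M (j(M) = M + 3 = 3 + M)
a = 63 (a = 3 - 5*(-3 + 0)*4 = 3 - 5*(-3)*4 = 3 + 15*4 = 3 + 60 = 63)
(3 + a)*(P + z(6)) = (3 + 63)*(1/8 + (-6 + (1/7)*6)) = 66*(1/8 + (-6 + 6/7)) = 66*(1/8 - 36/7) = 66*(-281/56) = -9273/28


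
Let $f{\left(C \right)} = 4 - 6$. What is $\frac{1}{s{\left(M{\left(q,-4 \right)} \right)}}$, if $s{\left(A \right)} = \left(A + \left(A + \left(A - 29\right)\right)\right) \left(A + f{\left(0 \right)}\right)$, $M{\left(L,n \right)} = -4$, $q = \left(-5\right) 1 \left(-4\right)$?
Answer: $\frac{1}{246} \approx 0.004065$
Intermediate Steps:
$f{\left(C \right)} = -2$ ($f{\left(C \right)} = 4 - 6 = -2$)
$q = 20$ ($q = \left(-5\right) \left(-4\right) = 20$)
$s{\left(A \right)} = \left(-29 + 3 A\right) \left(-2 + A\right)$ ($s{\left(A \right)} = \left(A + \left(A + \left(A - 29\right)\right)\right) \left(A - 2\right) = \left(A + \left(A + \left(-29 + A\right)\right)\right) \left(-2 + A\right) = \left(A + \left(-29 + 2 A\right)\right) \left(-2 + A\right) = \left(-29 + 3 A\right) \left(-2 + A\right)$)
$\frac{1}{s{\left(M{\left(q,-4 \right)} \right)}} = \frac{1}{58 - -140 + 3 \left(-4\right)^{2}} = \frac{1}{58 + 140 + 3 \cdot 16} = \frac{1}{58 + 140 + 48} = \frac{1}{246}$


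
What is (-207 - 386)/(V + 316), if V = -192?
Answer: -593/124 ≈ -4.7823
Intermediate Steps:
(-207 - 386)/(V + 316) = (-207 - 386)/(-192 + 316) = -593/124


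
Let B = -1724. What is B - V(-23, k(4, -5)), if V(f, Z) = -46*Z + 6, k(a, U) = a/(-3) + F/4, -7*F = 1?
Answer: -75305/42 ≈ -1793.0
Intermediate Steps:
F = -⅐ (F = -⅐*1 = -⅐ ≈ -0.14286)
k(a, U) = -1/28 - a/3 (k(a, U) = a/(-3) - ⅐/4 = a*(-⅓) - ⅐*¼ = -a/3 - 1/28 = -1/28 - a/3)
V(f, Z) = 6 - 46*Z
B - V(-23, k(4, -5)) = -1724 - (6 - 46*(-1/28 - ⅓*4)) = -1724 - (6 - 46*(-1/28 - 4/3)) = -1724 - (6 - 46*(-115/84)) = -1724 - (6 + 2645/42) = -1724 - 1*2897/42 = -1724 - 2897/42 = -75305/42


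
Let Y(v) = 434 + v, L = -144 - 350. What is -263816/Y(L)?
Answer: 65954/15 ≈ 4396.9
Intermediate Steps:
L = -494
-263816/Y(L) = -263816/(434 - 494) = -263816/(-60) = -263816*(-1/60) = 65954/15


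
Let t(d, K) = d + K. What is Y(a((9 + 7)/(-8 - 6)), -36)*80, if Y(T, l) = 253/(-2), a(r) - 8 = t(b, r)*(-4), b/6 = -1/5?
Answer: -10120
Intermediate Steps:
b = -6/5 (b = 6*(-1/5) = -6/5 ≈ -1.2000)
t(d, K) = K + d
a(r) = 64/5 - 4*r (a(r) = 8 + (r - 6/5)*(-4) = 8 + (-6/5 + r)*(-4) = 8 + (24/5 - 4*r) = 64/5 - 4*r)
Y(T, l) = -253/2 (Y(T, l) = 253*(-1/2) = -253/2)
Y(a((9 + 7)/(-8 - 6)), -36)*80 = -253/2*80 = -10120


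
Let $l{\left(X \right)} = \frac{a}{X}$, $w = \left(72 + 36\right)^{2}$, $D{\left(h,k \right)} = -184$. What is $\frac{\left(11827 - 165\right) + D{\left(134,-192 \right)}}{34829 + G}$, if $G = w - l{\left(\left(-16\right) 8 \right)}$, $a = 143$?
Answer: $\frac{489728}{1983749} \approx 0.24687$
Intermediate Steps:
$w = 11664$ ($w = 108^{2} = 11664$)
$l{\left(X \right)} = \frac{143}{X}$
$G = \frac{1493135}{128}$ ($G = 11664 - \frac{143}{\left(-16\right) 8} = 11664 - \frac{143}{-128} = 11664 - 143 \left(- \frac{1}{128}\right) = 11664 - - \frac{143}{128} = 11664 + \frac{143}{128} = \frac{1493135}{128} \approx 11665.0$)
$\frac{\left(11827 - 165\right) + D{\left(134,-192 \right)}}{34829 + G} = \frac{\left(11827 - 165\right) - 184}{34829 + \frac{1493135}{128}} = \frac{\left(11827 - 165\right) - 184}{\frac{5951247}{128}} = \left(11662 - 184\right) \frac{128}{5951247} = 11478 \cdot \frac{128}{5951247} = \frac{489728}{1983749}$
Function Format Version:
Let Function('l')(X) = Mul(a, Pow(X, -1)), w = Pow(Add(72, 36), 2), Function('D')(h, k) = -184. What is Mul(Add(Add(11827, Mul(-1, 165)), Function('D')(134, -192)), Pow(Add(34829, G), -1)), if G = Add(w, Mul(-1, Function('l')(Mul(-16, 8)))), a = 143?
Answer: Rational(489728, 1983749) ≈ 0.24687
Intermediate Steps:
w = 11664 (w = Pow(108, 2) = 11664)
Function('l')(X) = Mul(143, Pow(X, -1))
G = Rational(1493135, 128) (G = Add(11664, Mul(-1, Mul(143, Pow(Mul(-16, 8), -1)))) = Add(11664, Mul(-1, Mul(143, Pow(-128, -1)))) = Add(11664, Mul(-1, Mul(143, Rational(-1, 128)))) = Add(11664, Mul(-1, Rational(-143, 128))) = Add(11664, Rational(143, 128)) = Rational(1493135, 128) ≈ 11665.)
Mul(Add(Add(11827, Mul(-1, 165)), Function('D')(134, -192)), Pow(Add(34829, G), -1)) = Mul(Add(Add(11827, Mul(-1, 165)), -184), Pow(Add(34829, Rational(1493135, 128)), -1)) = Mul(Add(Add(11827, -165), -184), Pow(Rational(5951247, 128), -1)) = Mul(Add(11662, -184), Rational(128, 5951247)) = Mul(11478, Rational(128, 5951247)) = Rational(489728, 1983749)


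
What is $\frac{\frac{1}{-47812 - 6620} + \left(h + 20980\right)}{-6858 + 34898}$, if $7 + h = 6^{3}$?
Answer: $\frac{1153359647}{1526273280} \approx 0.75567$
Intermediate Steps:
$h = 209$ ($h = -7 + 6^{3} = -7 + 216 = 209$)
$\frac{\frac{1}{-47812 - 6620} + \left(h + 20980\right)}{-6858 + 34898} = \frac{\frac{1}{-47812 - 6620} + \left(209 + 20980\right)}{-6858 + 34898} = \frac{\frac{1}{-54432} + 21189}{28040} = \left(- \frac{1}{54432} + 21189\right) \frac{1}{28040} = \frac{1153359647}{54432} \cdot \frac{1}{28040} = \frac{1153359647}{1526273280}$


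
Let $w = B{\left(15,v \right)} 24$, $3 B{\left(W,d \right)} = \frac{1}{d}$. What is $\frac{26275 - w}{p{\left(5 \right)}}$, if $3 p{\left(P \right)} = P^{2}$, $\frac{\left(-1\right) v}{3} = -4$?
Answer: $\frac{78823}{25} \approx 3152.9$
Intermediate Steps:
$v = 12$ ($v = \left(-3\right) \left(-4\right) = 12$)
$p{\left(P \right)} = \frac{P^{2}}{3}$
$B{\left(W,d \right)} = \frac{1}{3 d}$
$w = \frac{2}{3}$ ($w = \frac{1}{3 \cdot 12} \cdot 24 = \frac{1}{3} \cdot \frac{1}{12} \cdot 24 = \frac{1}{36} \cdot 24 = \frac{2}{3} \approx 0.66667$)
$\frac{26275 - w}{p{\left(5 \right)}} = \frac{26275 - \frac{2}{3}}{\frac{1}{3} \cdot 5^{2}} = \frac{26275 - \frac{2}{3}}{\frac{1}{3} \cdot 25} = \frac{78823}{3 \cdot \frac{25}{3}} = \frac{78823}{3} \cdot \frac{3}{25} = \frac{78823}{25}$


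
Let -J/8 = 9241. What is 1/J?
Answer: -1/73928 ≈ -1.3527e-5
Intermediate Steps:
J = -73928 (J = -8*9241 = -73928)
1/J = 1/(-73928) = -1/73928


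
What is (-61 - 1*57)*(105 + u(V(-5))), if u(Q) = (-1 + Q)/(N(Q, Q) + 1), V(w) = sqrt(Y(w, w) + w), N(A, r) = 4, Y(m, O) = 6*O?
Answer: -61832/5 - 118*I*sqrt(35)/5 ≈ -12366.0 - 139.62*I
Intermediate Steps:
V(w) = sqrt(7)*sqrt(w) (V(w) = sqrt(6*w + w) = sqrt(7*w) = sqrt(7)*sqrt(w))
u(Q) = -1/5 + Q/5 (u(Q) = (-1 + Q)/(4 + 1) = (-1 + Q)/5 = (-1 + Q)*(1/5) = -1/5 + Q/5)
(-61 - 1*57)*(105 + u(V(-5))) = (-61 - 1*57)*(105 + (-1/5 + (sqrt(7)*sqrt(-5))/5)) = (-61 - 57)*(105 + (-1/5 + (sqrt(7)*(I*sqrt(5)))/5)) = -118*(105 + (-1/5 + (I*sqrt(35))/5)) = -118*(105 + (-1/5 + I*sqrt(35)/5)) = -118*(524/5 + I*sqrt(35)/5) = -61832/5 - 118*I*sqrt(35)/5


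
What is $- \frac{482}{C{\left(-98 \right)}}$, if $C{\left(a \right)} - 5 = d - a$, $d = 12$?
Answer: $- \frac{482}{115} \approx -4.1913$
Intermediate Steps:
$C{\left(a \right)} = 17 - a$ ($C{\left(a \right)} = 5 - \left(-12 + a\right) = 17 - a$)
$- \frac{482}{C{\left(-98 \right)}} = - \frac{482}{17 - -98} = - \frac{482}{17 + 98} = - \frac{482}{115}$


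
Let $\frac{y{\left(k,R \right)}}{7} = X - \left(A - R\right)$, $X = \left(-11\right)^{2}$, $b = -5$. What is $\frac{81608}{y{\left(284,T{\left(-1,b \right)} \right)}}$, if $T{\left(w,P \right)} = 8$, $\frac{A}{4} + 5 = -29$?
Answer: $\frac{81608}{1855} \approx 43.994$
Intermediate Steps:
$A = -136$ ($A = -20 + 4 \left(-29\right) = -20 - 116 = -136$)
$X = 121$
$y{\left(k,R \right)} = 1799 + 7 R$ ($y{\left(k,R \right)} = 7 \left(121 + \left(R - -136\right)\right) = 7 \left(121 + \left(R + 136\right)\right) = 7 \left(121 + \left(136 + R\right)\right) = 7 \left(257 + R\right) = 1799 + 7 R$)
$\frac{81608}{y{\left(284,T{\left(-1,b \right)} \right)}} = \frac{81608}{1799 + 7 \cdot 8} = \frac{81608}{1799 + 56} = \frac{81608}{1855}$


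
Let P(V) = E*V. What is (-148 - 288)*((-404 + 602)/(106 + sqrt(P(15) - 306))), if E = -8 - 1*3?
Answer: -9150768/11707 + 86328*I*sqrt(471)/11707 ≈ -781.65 + 160.04*I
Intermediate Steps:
E = -11 (E = -8 - 3 = -11)
P(V) = -11*V
(-148 - 288)*((-404 + 602)/(106 + sqrt(P(15) - 306))) = (-148 - 288)*((-404 + 602)/(106 + sqrt(-11*15 - 306))) = -86328/(106 + sqrt(-165 - 306)) = -86328/(106 + sqrt(-471)) = -86328/(106 + I*sqrt(471))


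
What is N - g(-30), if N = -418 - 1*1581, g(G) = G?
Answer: -1969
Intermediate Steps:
N = -1999 (N = -418 - 1581 = -1999)
N - g(-30) = -1999 - 1*(-30) = -1999 + 30 = -1969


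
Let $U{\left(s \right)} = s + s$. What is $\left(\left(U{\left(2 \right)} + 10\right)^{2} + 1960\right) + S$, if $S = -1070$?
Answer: $1086$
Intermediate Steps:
$U{\left(s \right)} = 2 s$
$\left(\left(U{\left(2 \right)} + 10\right)^{2} + 1960\right) + S = \left(\left(2 \cdot 2 + 10\right)^{2} + 1960\right) - 1070 = \left(\left(4 + 10\right)^{2} + 1960\right) - 1070 = \left(14^{2} + 1960\right) - 1070 = \left(196 + 1960\right) - 1070 = 2156 - 1070 = 1086$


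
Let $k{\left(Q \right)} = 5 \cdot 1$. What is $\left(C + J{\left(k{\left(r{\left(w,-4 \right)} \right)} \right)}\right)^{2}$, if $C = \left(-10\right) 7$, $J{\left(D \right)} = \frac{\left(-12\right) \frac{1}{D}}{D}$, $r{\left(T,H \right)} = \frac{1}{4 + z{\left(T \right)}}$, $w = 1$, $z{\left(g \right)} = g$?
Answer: $\frac{3104644}{625} \approx 4967.4$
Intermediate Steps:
$r{\left(T,H \right)} = \frac{1}{4 + T}$
$k{\left(Q \right)} = 5$
$J{\left(D \right)} = - \frac{12}{D^{2}}$
$C = -70$
$\left(C + J{\left(k{\left(r{\left(w,-4 \right)} \right)} \right)}\right)^{2} = \left(-70 - \frac{12}{25}\right)^{2} = \left(- \frac{1762}{25}\right)^{2} = \frac{3104644}{625}$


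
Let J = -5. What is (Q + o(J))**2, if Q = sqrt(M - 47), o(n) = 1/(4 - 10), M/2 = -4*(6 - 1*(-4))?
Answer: (1 - 6*I*sqrt(127))**2/36 ≈ -126.97 - 3.7565*I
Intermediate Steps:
M = -80 (M = 2*(-4*(6 - 1*(-4))) = 2*(-4*(6 + 4)) = 2*(-4*10) = 2*(-40) = -80)
o(n) = -1/6 (o(n) = 1/(-6) = -1/6)
Q = I*sqrt(127) (Q = sqrt(-80 - 47) = sqrt(-127) = I*sqrt(127) ≈ 11.269*I)
(Q + o(J))**2 = (I*sqrt(127) - 1/6)**2 = (-1/6 + I*sqrt(127))**2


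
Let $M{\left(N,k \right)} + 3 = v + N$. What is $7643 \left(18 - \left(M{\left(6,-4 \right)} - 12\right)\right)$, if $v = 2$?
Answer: $191075$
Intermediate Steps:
$M{\left(N,k \right)} = -1 + N$ ($M{\left(N,k \right)} = -3 + \left(2 + N\right) = -1 + N$)
$7643 \left(18 - \left(M{\left(6,-4 \right)} - 12\right)\right) = 7643 \left(18 - \left(\left(-1 + 6\right) - 12\right)\right) = 7643 \left(18 - \left(5 - 12\right)\right) = 7643 \left(18 - -7\right) = 7643 \left(18 + 7\right) = 7643 \cdot 25 = 191075$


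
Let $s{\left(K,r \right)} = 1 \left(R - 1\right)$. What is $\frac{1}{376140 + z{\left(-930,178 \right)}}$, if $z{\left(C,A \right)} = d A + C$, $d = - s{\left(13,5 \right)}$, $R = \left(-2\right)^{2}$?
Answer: $\frac{1}{374676} \approx 2.669 \cdot 10^{-6}$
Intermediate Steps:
$R = 4$
$s{\left(K,r \right)} = 3$ ($s{\left(K,r \right)} = 1 \left(4 - 1\right) = 1 \cdot 3 = 3$)
$d = -3$ ($d = \left(-1\right) 3 = -3$)
$z{\left(C,A \right)} = C - 3 A$ ($z{\left(C,A \right)} = - 3 A + C = C - 3 A$)
$\frac{1}{376140 + z{\left(-930,178 \right)}} = \frac{1}{376140 - 1464} = \frac{1}{374676}$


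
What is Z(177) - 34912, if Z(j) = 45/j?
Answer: -2059793/59 ≈ -34912.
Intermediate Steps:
Z(177) - 34912 = 45/177 - 34912 = 45*(1/177) - 34912 = 15/59 - 34912 = -2059793/59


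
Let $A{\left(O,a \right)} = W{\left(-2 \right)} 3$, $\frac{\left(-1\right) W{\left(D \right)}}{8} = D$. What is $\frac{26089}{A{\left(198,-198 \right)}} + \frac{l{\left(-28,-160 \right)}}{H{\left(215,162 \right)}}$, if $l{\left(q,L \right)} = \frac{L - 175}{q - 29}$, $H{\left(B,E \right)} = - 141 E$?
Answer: $\frac{5661284231}{10415952} \approx 543.52$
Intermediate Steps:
$W{\left(D \right)} = - 8 D$
$l{\left(q,L \right)} = \frac{-175 + L}{-29 + q}$
$A{\left(O,a \right)} = 48$ ($A{\left(O,a \right)} = \left(-8\right) \left(-2\right) 3 = 16 \cdot 3 = 48$)
$\frac{26089}{A{\left(198,-198 \right)}} + \frac{l{\left(-28,-160 \right)}}{H{\left(215,162 \right)}} = \frac{26089}{48} + \frac{\frac{1}{-29 - 28} \left(-175 - 160\right)}{\left(-141\right) 162} = 26089 \cdot \frac{1}{48} + \frac{\frac{1}{-57} \left(-335\right)}{-22842} = \frac{26089}{48} + \left(- \frac{1}{57}\right) \left(-335\right) \left(- \frac{1}{22842}\right) = \frac{26089}{48} + \frac{335}{57} \left(- \frac{1}{22842}\right) = \frac{26089}{48} - \frac{335}{1301994} = \frac{5661284231}{10415952}$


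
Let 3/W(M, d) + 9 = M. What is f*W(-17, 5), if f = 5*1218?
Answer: -9135/13 ≈ -702.69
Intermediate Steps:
W(M, d) = 3/(-9 + M)
f = 6090
f*W(-17, 5) = 6090*(3/(-9 - 17)) = 6090*(3/(-26)) = 6090*(3*(-1/26)) = 6090*(-3/26) = -9135/13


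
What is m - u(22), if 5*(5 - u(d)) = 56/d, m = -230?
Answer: -12897/55 ≈ -234.49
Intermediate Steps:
u(d) = 5 - 56/(5*d)
m - u(22) = -230 - (5 - 56/5/22) = -230 - (5 - 56/5*1/22) = -230 - (5 - 28/55) = -230 - 1*247/55 = -230 - 247/55 = -12897/55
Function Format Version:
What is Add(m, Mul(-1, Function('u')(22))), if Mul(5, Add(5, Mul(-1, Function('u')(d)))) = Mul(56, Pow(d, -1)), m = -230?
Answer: Rational(-12897, 55) ≈ -234.49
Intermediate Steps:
Function('u')(d) = Add(5, Mul(Rational(-56, 5), Pow(d, -1))) (Function('u')(d) = Add(5, Mul(Rational(-1, 5), Mul(56, Pow(d, -1)))) = Add(5, Mul(Rational(-56, 5), Pow(d, -1))))
Add(m, Mul(-1, Function('u')(22))) = Add(-230, Mul(-1, Add(5, Mul(Rational(-56, 5), Pow(22, -1))))) = Add(-230, Mul(-1, Add(5, Mul(Rational(-56, 5), Rational(1, 22))))) = Add(-230, Mul(-1, Add(5, Rational(-28, 55)))) = Add(-230, Mul(-1, Rational(247, 55))) = Add(-230, Rational(-247, 55)) = Rational(-12897, 55)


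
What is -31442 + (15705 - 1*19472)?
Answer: -35209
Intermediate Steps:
-31442 + (15705 - 1*19472) = -31442 + (15705 - 19472) = -31442 - 3767 = -35209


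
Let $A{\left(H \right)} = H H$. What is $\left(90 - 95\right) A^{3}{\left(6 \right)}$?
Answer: $-233280$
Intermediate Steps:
$A{\left(H \right)} = H^{2}$
$\left(90 - 95\right) A^{3}{\left(6 \right)} = \left(90 - 95\right) \left(6^{2}\right)^{3} = - 5 \cdot 36^{3} = \left(-5\right) 46656 = -233280$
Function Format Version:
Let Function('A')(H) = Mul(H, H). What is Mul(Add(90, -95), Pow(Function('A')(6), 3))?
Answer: -233280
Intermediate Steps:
Function('A')(H) = Pow(H, 2)
Mul(Add(90, -95), Pow(Function('A')(6), 3)) = Mul(Add(90, -95), Pow(Pow(6, 2), 3)) = Mul(-5, Pow(36, 3)) = Mul(-5, 46656) = -233280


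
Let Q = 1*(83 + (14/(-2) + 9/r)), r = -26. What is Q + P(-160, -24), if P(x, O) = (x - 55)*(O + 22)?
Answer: 13147/26 ≈ 505.65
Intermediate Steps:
P(x, O) = (-55 + x)*(22 + O)
Q = 1967/26 (Q = 1*(83 + (14/(-2) + 9/(-26))) = 1*(83 + (14*(-½) + 9*(-1/26))) = 1*(83 + (-7 - 9/26)) = 1*(83 - 191/26) = 1*(1967/26) = 1967/26 ≈ 75.654)
Q + P(-160, -24) = 1967/26 + (-1210 - 55*(-24) + 22*(-160) - 24*(-160)) = 1967/26 + (-1210 + 1320 - 3520 + 3840) = 1967/26 + 430 = 13147/26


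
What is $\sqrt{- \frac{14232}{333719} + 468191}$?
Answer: $\frac{\sqrt{52141664219112743}}{333719} \approx 684.25$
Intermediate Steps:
$\sqrt{- \frac{14232}{333719} + 468191} = \sqrt{\frac{156244218097}{333719}} = \frac{\sqrt{52141664219112743}}{333719}$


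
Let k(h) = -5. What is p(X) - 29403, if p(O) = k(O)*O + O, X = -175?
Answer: -28703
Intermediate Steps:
p(O) = -4*O (p(O) = -5*O + O = -4*O)
p(X) - 29403 = -4*(-175) - 29403 = 700 - 29403 = -28703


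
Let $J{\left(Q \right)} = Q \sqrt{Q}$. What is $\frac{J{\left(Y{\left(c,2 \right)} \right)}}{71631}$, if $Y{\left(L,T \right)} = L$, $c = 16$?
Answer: $\frac{64}{71631} \approx 0.00089347$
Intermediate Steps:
$J{\left(Q \right)} = Q^{\frac{3}{2}}$
$\frac{J{\left(Y{\left(c,2 \right)} \right)}}{71631} = \frac{16^{\frac{3}{2}}}{71631} = 64 \cdot \frac{1}{71631} = \frac{64}{71631}$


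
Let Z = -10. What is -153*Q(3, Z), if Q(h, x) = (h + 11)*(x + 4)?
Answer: 12852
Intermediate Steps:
Q(h, x) = (4 + x)*(11 + h) (Q(h, x) = (11 + h)*(4 + x) = (4 + x)*(11 + h))
-153*Q(3, Z) = -153*(44 + 4*3 + 11*(-10) + 3*(-10)) = -153*(44 + 12 - 110 - 30) = -153*(-84) = 12852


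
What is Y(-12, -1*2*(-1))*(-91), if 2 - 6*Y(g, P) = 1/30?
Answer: -5369/180 ≈ -29.828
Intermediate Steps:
Y(g, P) = 59/180 (Y(g, P) = ⅓ - ⅙/30 = ⅓ - ⅙*1/30 = ⅓ - 1/180 = 59/180)
Y(-12, -1*2*(-1))*(-91) = (59/180)*(-91) = -5369/180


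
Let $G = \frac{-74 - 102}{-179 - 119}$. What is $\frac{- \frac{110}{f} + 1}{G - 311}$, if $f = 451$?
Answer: $- \frac{4619}{1896291} \approx -0.0024358$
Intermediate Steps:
$G = \frac{88}{149}$ ($G = - \frac{176}{-298} = \left(-176\right) \left(- \frac{1}{298}\right) = \frac{88}{149} \approx 0.5906$)
$\frac{- \frac{110}{f} + 1}{G - 311} = \frac{- \frac{110}{451} + 1}{\frac{88}{149} - 311} = \frac{\left(-110\right) \frac{1}{451} + 1}{- \frac{46251}{149}} = \left(- \frac{10}{41} + 1\right) \left(- \frac{149}{46251}\right) = \frac{31}{41} \left(- \frac{149}{46251}\right) = - \frac{4619}{1896291}$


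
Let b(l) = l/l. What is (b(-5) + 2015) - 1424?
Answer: 592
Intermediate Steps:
b(l) = 1
(b(-5) + 2015) - 1424 = (1 + 2015) - 1424 = 2016 - 1424 = 592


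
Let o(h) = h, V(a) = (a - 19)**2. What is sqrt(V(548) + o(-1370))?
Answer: sqrt(278471) ≈ 527.70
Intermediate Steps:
V(a) = (-19 + a)**2
sqrt(V(548) + o(-1370)) = sqrt((-19 + 548)**2 - 1370) = sqrt(529**2 - 1370) = sqrt(279841 - 1370) = sqrt(278471)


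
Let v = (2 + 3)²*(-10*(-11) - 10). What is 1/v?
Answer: 1/2500 ≈ 0.00040000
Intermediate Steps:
v = 2500 (v = 5²*(110 - 10) = 25*100 = 2500)
1/v = 1/2500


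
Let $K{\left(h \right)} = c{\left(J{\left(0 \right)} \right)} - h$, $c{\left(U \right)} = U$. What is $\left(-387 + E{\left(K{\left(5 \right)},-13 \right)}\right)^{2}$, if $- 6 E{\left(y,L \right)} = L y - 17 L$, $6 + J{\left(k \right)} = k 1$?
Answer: $\frac{1803649}{9} \approx 2.0041 \cdot 10^{5}$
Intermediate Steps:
$J{\left(k \right)} = -6 + k$ ($J{\left(k \right)} = -6 + k 1 = -6 + k$)
$K{\left(h \right)} = -6 - h$ ($K{\left(h \right)} = \left(-6 + 0\right) - h = -6 - h$)
$E{\left(y,L \right)} = \frac{17 L}{6} - \frac{L y}{6}$ ($E{\left(y,L \right)} = - \frac{L y - 17 L}{6} = - \frac{- 17 L + L y}{6} = \frac{17 L}{6} - \frac{L y}{6}$)
$\left(-387 + E{\left(K{\left(5 \right)},-13 \right)}\right)^{2} = \left(-387 + \frac{1}{6} \left(-13\right) \left(17 - \left(-6 - 5\right)\right)\right)^{2} = \left(-387 + \frac{1}{6} \left(-13\right) \left(17 - -11\right)\right)^{2} = \left(-387 + \frac{1}{6} \left(-13\right) \left(17 + 11\right)\right)^{2} = \left(-387 + \frac{1}{6} \left(-13\right) 28\right)^{2} = \left(-387 - \frac{182}{3}\right)^{2} = \left(- \frac{1343}{3}\right)^{2} = \frac{1803649}{9}$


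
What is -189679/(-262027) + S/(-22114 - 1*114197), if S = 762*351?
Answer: -14742310435/11905720799 ≈ -1.2383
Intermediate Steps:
S = 267462
-189679/(-262027) + S/(-22114 - 1*114197) = -189679/(-262027) + 267462/(-22114 - 1*114197) = -189679*(-1/262027) + 267462/(-22114 - 114197) = 189679/262027 + 267462/(-136311) = 189679/262027 + 267462*(-1/136311) = 189679/262027 - 89154/45437 = -14742310435/11905720799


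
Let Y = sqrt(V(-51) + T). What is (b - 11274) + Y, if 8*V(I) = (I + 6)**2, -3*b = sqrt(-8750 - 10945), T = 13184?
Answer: -11274 + sqrt(214994)/4 - I*sqrt(19695)/3 ≈ -11158.0 - 46.78*I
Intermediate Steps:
b = -I*sqrt(19695)/3 (b = -sqrt(-8750 - 10945)/3 = -I*sqrt(19695)/3 ≈ -46.78*I)
V(I) = (6 + I)**2/8 (V(I) = (I + 6)**2/8 = (6 + I)**2/8)
Y = sqrt(214994)/4 (Y = sqrt((6 - 51)**2/8 + 13184) = sqrt((1/8)*(-45)**2 + 13184) = sqrt((1/8)*2025 + 13184) = sqrt(2025/8 + 13184) = sqrt(107497/8) = sqrt(214994)/4 ≈ 115.92)
(b - 11274) + Y = (-I*sqrt(19695)/3 - 11274) + sqrt(214994)/4 = (-11274 - I*sqrt(19695)/3) + sqrt(214994)/4 = -11274 + sqrt(214994)/4 - I*sqrt(19695)/3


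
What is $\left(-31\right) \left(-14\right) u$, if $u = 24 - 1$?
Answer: $9982$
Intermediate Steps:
$u = 23$
$\left(-31\right) \left(-14\right) u = \left(-31\right) \left(-14\right) 23 = 434 \cdot 23 = 9982$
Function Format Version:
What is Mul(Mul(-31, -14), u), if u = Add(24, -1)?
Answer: 9982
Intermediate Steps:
u = 23
Mul(Mul(-31, -14), u) = Mul(Mul(-31, -14), 23) = Mul(434, 23) = 9982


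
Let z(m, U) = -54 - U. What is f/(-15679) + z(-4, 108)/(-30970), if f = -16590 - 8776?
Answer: 394062509/242789315 ≈ 1.6231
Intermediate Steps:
f = -25366
f/(-15679) + z(-4, 108)/(-30970) = -25366/(-15679) + (-54 - 1*108)/(-30970) = -25366*(-1/15679) + (-54 - 108)*(-1/30970) = 25366/15679 - 162*(-1/30970) = 25366/15679 + 81/15485 = 394062509/242789315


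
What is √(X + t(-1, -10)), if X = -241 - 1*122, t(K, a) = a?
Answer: I*√373 ≈ 19.313*I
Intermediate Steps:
X = -363 (X = -241 - 122 = -363)
√(X + t(-1, -10)) = √(-363 - 10) = √(-373) = I*√373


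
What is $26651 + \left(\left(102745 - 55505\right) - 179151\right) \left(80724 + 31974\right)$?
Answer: $-14866079227$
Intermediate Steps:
$26651 + \left(\left(102745 - 55505\right) - 179151\right) \left(80724 + 31974\right) = 26651 + \left(47240 - 179151\right) 112698 = 26651 - 14866105878 = -14866079227$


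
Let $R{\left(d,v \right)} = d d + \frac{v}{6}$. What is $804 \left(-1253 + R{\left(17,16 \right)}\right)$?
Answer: $-772912$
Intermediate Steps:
$R{\left(d,v \right)} = d^{2} + \frac{v}{6}$ ($R{\left(d,v \right)} = d^{2} + v \frac{1}{6} = d^{2} + \frac{v}{6}$)
$804 \left(-1253 + R{\left(17,16 \right)}\right) = 804 \left(-1253 + \left(17^{2} + \frac{1}{6} \cdot 16\right)\right) = 804 \left(-1253 + \left(289 + \frac{8}{3}\right)\right) = 804 \left(-1253 + \frac{875}{3}\right) = 804 \left(- \frac{2884}{3}\right) = -772912$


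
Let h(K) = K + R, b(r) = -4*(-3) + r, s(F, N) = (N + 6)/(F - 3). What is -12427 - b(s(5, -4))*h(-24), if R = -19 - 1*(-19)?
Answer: -12115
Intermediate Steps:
s(F, N) = (6 + N)/(-3 + F)
b(r) = 12 + r
R = 0 (R = -19 + 19 = 0)
h(K) = K (h(K) = K + 0 = K)
-12427 - b(s(5, -4))*h(-24) = -12427 - (12 + (6 - 4)/(-3 + 5))*(-24) = -12427 - (12 + 2/2)*(-24) = -12427 - (12 + (1/2)*2)*(-24) = -12427 - (12 + 1)*(-24) = -12427 - 13*(-24) = -12427 - 1*(-312) = -12427 + 312 = -12115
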